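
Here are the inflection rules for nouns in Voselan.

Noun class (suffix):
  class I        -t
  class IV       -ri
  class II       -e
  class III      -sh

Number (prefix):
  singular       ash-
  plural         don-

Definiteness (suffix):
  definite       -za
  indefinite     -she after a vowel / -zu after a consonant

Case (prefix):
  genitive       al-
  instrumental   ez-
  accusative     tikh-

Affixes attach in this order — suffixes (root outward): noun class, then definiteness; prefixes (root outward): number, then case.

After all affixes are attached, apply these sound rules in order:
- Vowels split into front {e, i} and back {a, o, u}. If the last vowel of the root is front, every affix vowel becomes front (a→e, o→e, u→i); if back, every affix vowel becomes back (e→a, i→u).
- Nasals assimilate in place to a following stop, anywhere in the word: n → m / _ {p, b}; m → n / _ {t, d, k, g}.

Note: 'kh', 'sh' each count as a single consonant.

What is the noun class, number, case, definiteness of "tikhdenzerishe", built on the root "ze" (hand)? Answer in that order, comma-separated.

Segment: tikh-don-ze-ri-she.
noun class: -ri → class IV.
number: don- → plural.
case: tikh- → accusative.
definiteness: -she/zu → indefinite.

class IV, plural, accusative, indefinite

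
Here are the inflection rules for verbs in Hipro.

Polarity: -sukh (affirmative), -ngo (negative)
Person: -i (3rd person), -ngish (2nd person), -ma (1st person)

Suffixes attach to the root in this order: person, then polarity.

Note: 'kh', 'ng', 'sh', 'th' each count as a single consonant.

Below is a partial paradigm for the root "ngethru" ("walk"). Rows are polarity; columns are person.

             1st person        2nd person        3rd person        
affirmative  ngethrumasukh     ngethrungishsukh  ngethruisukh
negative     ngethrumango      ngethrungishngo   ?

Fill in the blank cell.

Attach person 3rd person -i → ngethrui.
Attach polarity negative -ngo → ngethruingo.

ngethruingo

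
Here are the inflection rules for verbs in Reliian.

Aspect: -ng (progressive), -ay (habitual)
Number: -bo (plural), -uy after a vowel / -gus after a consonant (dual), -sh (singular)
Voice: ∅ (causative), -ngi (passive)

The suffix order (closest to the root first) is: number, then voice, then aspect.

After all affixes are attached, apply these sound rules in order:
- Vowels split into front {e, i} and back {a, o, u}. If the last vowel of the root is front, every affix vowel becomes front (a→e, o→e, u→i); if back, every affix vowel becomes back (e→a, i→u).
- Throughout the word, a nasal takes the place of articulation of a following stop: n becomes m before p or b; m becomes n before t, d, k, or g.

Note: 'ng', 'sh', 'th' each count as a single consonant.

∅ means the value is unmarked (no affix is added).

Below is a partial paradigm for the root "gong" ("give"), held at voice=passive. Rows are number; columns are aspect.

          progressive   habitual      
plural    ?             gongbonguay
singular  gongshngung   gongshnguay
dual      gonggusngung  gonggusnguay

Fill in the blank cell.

Attach number plural -bo → gongbo.
Attach voice passive -ngi → gongbongi.
Attach aspect progressive -ng → gongbonging.
Apply vowel harmony: gongbonging → gongbongung.
Nasal assimilation: no change.

gongbongung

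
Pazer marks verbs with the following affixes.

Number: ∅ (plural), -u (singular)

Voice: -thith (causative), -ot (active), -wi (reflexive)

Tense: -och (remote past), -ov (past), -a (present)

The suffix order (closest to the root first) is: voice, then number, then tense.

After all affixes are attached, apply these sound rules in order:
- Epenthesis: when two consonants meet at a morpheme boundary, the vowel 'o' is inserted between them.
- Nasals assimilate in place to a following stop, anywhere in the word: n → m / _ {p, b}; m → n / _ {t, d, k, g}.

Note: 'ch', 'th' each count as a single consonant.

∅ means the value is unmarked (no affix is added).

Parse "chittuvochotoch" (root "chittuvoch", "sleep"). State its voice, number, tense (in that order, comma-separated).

Segment: chittuvoch-ot-och.
voice: -ot → active.
number: ∅ → plural.
tense: -och → remote past.

active, plural, remote past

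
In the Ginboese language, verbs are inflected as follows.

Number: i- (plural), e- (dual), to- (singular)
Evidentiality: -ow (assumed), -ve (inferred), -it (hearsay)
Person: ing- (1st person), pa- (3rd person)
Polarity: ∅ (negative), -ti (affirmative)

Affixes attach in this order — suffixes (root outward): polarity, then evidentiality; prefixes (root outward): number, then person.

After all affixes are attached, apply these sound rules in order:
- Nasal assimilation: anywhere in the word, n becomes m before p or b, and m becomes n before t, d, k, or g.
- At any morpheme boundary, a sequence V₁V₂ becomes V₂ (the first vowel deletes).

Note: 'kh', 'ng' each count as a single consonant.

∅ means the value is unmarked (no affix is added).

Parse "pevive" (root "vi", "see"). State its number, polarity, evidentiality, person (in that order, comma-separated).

dual, negative, inferred, 3rd person

Segment: pa-e-vi-ve.
number: e- → dual.
polarity: ∅ → negative.
evidentiality: -ve → inferred.
person: pa- → 3rd person.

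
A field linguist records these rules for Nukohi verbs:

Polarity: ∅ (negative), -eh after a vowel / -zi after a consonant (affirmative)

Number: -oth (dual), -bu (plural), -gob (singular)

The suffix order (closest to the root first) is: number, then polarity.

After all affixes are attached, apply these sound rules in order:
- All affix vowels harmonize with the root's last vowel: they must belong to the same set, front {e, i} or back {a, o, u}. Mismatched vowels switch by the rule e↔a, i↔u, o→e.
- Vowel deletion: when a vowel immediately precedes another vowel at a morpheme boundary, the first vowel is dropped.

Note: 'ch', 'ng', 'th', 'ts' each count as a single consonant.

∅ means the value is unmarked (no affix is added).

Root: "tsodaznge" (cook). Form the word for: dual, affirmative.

tsodazngethzi

Attach number dual -oth → tsodazngeoth.
Attach polarity affirmative -zi (after consonant 'th') → tsodazngeothzi.
Apply vowel harmony: tsodazngeothzi → tsodazngeethzi.
Apply vowel deletion: tsodazngeethzi → tsodazngethzi.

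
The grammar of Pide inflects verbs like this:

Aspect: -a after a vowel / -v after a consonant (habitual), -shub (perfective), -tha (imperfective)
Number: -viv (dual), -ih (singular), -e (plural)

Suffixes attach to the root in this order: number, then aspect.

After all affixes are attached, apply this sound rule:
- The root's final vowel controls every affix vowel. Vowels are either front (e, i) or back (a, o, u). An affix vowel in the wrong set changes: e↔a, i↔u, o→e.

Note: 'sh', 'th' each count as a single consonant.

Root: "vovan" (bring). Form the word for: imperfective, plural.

vovanatha

Attach number plural -e → vovane.
Attach aspect imperfective -tha → vovanetha.
Apply vowel harmony: vovanetha → vovanatha.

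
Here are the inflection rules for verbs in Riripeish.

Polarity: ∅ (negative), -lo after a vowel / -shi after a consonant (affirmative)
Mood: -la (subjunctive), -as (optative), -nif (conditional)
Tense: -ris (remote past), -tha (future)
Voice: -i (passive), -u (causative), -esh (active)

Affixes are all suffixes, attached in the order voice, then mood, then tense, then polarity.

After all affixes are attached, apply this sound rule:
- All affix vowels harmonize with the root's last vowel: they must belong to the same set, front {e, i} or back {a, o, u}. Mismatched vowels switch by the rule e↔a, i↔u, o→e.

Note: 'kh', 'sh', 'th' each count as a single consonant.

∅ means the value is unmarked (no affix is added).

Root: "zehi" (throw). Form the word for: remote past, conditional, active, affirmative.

Attach voice active -esh → zehiesh.
Attach mood conditional -nif → zehieshnif.
Attach tense remote past -ris → zehieshnifris.
Attach polarity affirmative -shi (after consonant 's') → zehieshnifrisshi.
Vowel harmony: no change.

zehieshnifrisshi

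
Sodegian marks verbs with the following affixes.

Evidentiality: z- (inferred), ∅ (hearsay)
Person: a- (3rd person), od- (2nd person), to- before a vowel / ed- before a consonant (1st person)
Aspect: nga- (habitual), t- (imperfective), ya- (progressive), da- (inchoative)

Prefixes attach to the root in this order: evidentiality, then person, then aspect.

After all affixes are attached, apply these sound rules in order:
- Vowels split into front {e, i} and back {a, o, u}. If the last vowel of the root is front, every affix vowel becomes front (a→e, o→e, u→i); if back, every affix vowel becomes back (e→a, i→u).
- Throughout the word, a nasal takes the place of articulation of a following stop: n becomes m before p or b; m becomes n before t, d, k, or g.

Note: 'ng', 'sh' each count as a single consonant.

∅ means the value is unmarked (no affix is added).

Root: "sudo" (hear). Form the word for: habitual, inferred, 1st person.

Attach evidentiality inferred z- → zsudo.
Attach person 1st person ed- (before consonant 'z') → edzsudo.
Attach aspect habitual nga- → ngaedzsudo.
Apply vowel harmony: ngaedzsudo → ngaadzsudo.
Nasal assimilation: no change.

ngaadzsudo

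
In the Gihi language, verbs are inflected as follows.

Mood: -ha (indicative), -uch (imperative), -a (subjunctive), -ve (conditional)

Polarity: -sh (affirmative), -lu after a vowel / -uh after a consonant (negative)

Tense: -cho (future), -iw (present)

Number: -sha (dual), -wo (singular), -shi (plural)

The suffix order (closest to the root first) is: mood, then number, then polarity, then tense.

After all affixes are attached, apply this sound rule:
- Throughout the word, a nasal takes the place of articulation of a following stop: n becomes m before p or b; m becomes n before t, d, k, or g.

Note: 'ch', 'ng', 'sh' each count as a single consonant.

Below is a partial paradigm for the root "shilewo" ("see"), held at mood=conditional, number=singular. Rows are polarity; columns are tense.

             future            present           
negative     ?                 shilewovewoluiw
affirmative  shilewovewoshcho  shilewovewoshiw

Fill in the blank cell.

Attach mood conditional -ve → shilewove.
Attach number singular -wo → shilewovewo.
Attach polarity negative -lu (after vowel 'o') → shilewovewolu.
Attach tense future -cho → shilewovewolucho.
Nasal assimilation: no change.

shilewovewolucho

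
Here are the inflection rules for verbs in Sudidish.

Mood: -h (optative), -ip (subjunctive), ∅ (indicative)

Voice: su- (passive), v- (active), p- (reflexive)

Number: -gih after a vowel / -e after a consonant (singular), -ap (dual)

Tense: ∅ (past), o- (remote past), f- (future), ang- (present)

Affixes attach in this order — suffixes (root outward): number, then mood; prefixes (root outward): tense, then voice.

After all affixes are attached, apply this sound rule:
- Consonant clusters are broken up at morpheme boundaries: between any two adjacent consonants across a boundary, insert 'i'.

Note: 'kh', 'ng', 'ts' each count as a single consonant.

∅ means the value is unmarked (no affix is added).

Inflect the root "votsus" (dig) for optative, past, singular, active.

Attach number singular -e (after consonant 's') → votsuse.
tense = past: zero marking, form stays votsuse.
Attach voice active v- → vvotsuse.
Attach mood optative -h → vvotsuseh.
Apply epenthesis: vvotsuseh → vivotsuseh.

vivotsuseh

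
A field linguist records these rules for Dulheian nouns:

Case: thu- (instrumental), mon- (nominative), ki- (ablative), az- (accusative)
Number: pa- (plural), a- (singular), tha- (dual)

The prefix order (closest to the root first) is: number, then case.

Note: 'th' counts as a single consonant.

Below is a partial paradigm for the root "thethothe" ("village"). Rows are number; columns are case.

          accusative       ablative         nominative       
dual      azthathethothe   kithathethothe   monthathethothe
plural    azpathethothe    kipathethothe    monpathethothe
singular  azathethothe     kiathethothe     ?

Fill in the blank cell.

Attach number singular a- → athethothe.
Attach case nominative mon- → monathethothe.

monathethothe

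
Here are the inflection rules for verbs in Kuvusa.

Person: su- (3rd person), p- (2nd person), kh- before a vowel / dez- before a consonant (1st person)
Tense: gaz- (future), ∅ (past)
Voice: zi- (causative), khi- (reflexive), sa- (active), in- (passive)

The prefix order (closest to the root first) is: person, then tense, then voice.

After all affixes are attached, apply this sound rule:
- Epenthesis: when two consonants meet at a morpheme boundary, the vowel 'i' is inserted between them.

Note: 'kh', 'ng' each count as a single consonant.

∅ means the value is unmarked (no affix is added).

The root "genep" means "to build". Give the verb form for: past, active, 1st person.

Attach person 1st person dez- (before consonant 'g') → dezgenep.
tense = past: zero marking, form stays dezgenep.
Attach voice active sa- → sadezgenep.
Apply epenthesis: sadezgenep → sadezigenep.

sadezigenep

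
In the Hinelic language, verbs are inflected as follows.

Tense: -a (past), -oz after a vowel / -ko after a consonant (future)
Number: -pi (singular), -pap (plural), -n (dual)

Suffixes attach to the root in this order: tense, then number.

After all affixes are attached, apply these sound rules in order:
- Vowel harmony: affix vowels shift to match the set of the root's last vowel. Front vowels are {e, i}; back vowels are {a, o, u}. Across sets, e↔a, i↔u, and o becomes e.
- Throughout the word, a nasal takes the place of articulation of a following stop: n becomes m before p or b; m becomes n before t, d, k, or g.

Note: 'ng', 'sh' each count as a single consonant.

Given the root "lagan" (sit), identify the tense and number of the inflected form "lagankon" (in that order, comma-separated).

future, dual

Segment: lagan-ko-n.
tense: -oz/ko → future.
number: -n → dual.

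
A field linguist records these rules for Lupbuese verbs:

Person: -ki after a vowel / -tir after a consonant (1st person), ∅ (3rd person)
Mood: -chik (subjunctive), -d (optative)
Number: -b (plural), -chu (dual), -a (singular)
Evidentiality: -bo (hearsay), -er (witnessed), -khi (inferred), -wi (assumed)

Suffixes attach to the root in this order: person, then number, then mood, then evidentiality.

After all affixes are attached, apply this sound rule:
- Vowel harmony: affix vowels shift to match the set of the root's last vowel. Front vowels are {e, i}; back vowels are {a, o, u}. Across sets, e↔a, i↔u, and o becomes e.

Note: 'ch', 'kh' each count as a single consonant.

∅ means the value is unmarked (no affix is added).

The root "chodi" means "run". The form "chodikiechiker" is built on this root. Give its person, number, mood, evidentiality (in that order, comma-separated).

1st person, singular, subjunctive, witnessed

Segment: chodi-ki-a-chik-er.
person: -ki/tir → 1st person.
number: -a → singular.
mood: -chik → subjunctive.
evidentiality: -er → witnessed.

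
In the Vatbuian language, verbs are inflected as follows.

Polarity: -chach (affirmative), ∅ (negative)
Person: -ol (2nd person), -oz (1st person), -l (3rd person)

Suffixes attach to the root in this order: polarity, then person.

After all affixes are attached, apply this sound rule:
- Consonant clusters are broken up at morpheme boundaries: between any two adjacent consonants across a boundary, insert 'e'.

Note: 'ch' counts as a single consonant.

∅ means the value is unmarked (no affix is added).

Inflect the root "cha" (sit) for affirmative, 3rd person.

chachachel

Attach polarity affirmative -chach → chachach.
Attach person 3rd person -l → chachachl.
Apply epenthesis: chachachl → chachachel.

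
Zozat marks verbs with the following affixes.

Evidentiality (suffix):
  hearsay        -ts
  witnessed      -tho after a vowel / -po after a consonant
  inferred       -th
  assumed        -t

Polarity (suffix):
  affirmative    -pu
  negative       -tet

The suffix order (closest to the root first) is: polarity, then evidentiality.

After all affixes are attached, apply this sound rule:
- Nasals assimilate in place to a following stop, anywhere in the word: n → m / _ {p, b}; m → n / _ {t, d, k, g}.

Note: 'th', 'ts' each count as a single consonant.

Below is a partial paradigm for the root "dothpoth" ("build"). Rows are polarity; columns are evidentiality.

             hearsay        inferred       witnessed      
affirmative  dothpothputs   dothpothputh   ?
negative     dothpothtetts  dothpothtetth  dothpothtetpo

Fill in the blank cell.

dothpothputho

Attach polarity affirmative -pu → dothpothpu.
Attach evidentiality witnessed -tho (after vowel 'u') → dothpothputho.
Nasal assimilation: no change.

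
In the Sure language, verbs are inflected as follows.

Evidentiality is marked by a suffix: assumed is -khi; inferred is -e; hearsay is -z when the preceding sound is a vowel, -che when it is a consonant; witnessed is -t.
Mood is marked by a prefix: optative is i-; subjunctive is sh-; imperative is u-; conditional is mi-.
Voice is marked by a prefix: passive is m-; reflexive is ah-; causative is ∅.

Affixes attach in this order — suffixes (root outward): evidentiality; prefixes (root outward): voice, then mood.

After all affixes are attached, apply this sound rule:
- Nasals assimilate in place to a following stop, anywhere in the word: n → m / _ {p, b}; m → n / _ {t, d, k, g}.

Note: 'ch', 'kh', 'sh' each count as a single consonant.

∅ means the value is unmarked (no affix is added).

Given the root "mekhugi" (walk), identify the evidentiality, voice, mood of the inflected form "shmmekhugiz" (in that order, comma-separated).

Segment: sh-m-mekhugi-z.
evidentiality: -z/che → hearsay.
voice: m- → passive.
mood: sh- → subjunctive.

hearsay, passive, subjunctive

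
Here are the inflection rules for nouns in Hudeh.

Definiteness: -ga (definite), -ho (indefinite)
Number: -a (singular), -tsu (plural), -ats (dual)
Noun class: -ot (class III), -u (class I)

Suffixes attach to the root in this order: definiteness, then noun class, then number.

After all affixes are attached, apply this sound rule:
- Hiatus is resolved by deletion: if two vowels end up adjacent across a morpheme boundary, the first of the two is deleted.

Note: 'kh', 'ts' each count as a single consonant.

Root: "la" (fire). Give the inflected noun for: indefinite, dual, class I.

Attach definiteness indefinite -ho → laho.
Attach noun class class I -u → lahou.
Attach number dual -ats → lahouats.
Apply vowel deletion: lahouats → lahats.

lahats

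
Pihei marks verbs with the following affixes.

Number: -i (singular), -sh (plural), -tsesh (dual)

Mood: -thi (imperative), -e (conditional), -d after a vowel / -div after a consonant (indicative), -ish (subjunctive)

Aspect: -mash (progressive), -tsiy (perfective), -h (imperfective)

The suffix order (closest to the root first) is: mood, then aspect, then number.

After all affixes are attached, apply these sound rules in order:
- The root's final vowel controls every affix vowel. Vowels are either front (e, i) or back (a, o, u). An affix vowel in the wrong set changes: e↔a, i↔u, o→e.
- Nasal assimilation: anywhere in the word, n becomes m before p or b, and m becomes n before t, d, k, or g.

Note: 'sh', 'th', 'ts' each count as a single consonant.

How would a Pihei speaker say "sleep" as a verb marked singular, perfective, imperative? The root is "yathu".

yathuthutsuyu

Attach mood imperative -thi → yathuthi.
Attach aspect perfective -tsiy → yathuthitsiy.
Attach number singular -i → yathuthitsiyi.
Apply vowel harmony: yathuthitsiyi → yathuthutsuyu.
Nasal assimilation: no change.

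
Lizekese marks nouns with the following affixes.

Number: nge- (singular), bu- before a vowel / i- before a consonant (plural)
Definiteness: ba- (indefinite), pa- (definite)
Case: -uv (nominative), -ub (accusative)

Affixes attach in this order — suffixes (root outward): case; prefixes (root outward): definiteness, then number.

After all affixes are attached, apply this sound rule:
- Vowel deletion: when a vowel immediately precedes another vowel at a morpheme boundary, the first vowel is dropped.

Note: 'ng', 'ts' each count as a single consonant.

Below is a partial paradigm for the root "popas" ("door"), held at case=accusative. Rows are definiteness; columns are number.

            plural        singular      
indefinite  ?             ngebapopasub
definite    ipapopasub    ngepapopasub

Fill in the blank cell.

Attach case accusative -ub → popasub.
Attach definiteness indefinite ba- → bapopasub.
Attach number plural i- (before consonant 'b') → ibapopasub.
Vowel deletion: no change.

ibapopasub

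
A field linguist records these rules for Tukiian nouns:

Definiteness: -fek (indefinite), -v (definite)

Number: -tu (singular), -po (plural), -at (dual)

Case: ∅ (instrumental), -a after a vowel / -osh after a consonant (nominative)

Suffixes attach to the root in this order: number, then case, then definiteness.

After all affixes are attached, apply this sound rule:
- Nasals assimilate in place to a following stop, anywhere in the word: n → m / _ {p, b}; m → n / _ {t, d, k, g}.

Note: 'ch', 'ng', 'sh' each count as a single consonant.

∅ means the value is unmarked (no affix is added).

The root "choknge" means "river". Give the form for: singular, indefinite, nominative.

chokngetuafek

Attach number singular -tu → chokngetu.
Attach case nominative -a (after vowel 'u') → chokngetua.
Attach definiteness indefinite -fek → chokngetuafek.
Nasal assimilation: no change.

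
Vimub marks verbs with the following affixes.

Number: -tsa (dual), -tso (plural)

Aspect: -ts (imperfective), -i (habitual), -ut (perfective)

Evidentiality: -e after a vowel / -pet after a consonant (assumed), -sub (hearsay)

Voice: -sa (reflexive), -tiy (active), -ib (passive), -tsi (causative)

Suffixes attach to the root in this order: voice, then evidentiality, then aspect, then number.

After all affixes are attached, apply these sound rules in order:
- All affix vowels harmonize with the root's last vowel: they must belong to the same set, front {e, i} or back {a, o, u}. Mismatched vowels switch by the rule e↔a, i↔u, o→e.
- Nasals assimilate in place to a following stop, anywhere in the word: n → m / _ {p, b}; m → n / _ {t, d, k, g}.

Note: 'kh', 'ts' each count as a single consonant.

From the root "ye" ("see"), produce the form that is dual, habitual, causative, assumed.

yetsieitse

Attach voice causative -tsi → yetsi.
Attach evidentiality assumed -e (after vowel 'i') → yetsie.
Attach aspect habitual -i → yetsiei.
Attach number dual -tsa → yetsieitsa.
Apply vowel harmony: yetsieitsa → yetsieitse.
Nasal assimilation: no change.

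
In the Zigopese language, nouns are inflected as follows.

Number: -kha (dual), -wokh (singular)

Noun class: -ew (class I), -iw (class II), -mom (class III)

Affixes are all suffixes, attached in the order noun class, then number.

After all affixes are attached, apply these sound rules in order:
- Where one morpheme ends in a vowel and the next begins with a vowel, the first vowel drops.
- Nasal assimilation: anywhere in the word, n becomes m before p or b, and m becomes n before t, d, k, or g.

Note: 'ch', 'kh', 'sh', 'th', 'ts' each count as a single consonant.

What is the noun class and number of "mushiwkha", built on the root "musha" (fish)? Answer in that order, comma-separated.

class II, dual

Segment: musha-iw-kha.
noun class: -iw → class II.
number: -kha → dual.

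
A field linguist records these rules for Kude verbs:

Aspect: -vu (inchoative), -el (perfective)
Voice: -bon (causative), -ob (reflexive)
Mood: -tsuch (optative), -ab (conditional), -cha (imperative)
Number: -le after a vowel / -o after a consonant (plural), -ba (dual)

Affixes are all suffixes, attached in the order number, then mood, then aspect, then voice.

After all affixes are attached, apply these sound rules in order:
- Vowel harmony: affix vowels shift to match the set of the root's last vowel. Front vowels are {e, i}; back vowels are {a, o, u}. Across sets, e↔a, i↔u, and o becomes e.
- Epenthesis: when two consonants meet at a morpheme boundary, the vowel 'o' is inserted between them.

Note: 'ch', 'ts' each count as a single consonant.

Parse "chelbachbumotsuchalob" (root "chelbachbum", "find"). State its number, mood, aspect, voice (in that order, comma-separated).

plural, optative, perfective, reflexive

Segment: chelbachbum-o-tsuch-el-ob.
number: -le/o → plural.
mood: -tsuch → optative.
aspect: -el → perfective.
voice: -ob → reflexive.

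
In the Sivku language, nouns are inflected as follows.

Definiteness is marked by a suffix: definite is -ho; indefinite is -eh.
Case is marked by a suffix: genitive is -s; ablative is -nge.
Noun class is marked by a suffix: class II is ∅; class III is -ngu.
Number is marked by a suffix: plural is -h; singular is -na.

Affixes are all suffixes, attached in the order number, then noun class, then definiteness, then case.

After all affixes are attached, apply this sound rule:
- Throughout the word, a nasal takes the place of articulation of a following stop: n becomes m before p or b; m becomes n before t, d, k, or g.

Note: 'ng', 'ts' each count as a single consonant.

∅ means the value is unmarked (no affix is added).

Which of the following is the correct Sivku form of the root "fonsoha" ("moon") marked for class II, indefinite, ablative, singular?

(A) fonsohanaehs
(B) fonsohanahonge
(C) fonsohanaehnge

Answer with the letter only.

C

Attach number singular -na → fonsohana.
noun class = class II: zero marking, form stays fonsohana.
Attach definiteness indefinite -eh → fonsohanaeh.
Attach case ablative -nge → fonsohanaehnge.
Nasal assimilation: no change.
So the correct form is fonsohanaehnge, option (C).
(A) fonsohanaehs is wrong: it uses genitive instead of ablative for case.
(B) fonsohanahonge is wrong: it uses definite instead of indefinite for definiteness.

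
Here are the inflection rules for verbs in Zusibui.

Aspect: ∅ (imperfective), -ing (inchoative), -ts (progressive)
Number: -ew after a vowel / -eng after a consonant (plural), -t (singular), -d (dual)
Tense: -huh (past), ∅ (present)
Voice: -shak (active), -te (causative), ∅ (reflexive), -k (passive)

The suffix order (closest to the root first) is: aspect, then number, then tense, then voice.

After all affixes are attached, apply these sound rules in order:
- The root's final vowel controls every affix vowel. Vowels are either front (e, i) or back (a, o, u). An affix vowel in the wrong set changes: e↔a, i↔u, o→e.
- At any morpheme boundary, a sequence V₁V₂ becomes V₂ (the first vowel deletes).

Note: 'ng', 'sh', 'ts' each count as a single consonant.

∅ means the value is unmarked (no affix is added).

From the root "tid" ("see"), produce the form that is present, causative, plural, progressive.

tidtsengte

Attach aspect progressive -ts → tidts.
Attach number plural -eng (after consonant 'ts') → tidtseng.
tense = present: zero marking, form stays tidtseng.
Attach voice causative -te → tidtsengte.
Vowel harmony: no change.
Vowel deletion: no change.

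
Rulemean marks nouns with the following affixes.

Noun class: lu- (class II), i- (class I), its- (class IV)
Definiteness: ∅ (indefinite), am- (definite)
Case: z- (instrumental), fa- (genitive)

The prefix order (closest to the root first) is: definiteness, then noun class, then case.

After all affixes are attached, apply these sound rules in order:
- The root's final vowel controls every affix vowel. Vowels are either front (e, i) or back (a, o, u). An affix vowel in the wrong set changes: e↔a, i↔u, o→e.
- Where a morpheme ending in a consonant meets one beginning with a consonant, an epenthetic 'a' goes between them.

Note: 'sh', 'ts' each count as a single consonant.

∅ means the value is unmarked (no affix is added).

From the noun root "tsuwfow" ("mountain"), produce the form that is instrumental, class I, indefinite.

definiteness = indefinite: zero marking, form stays tsuwfow.
Attach noun class class I i- → itsuwfow.
Attach case instrumental z- → zitsuwfow.
Apply vowel harmony: zitsuwfow → zutsuwfow.
Epenthesis: no change.

zutsuwfow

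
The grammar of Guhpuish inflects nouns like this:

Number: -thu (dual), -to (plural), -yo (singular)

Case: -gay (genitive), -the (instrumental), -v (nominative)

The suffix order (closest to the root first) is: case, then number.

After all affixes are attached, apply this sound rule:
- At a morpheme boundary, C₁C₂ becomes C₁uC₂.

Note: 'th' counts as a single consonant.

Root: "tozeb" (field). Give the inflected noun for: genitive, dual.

Attach case genitive -gay → tozebgay.
Attach number dual -thu → tozebgaythu.
Apply epenthesis: tozebgaythu → tozebugayuthu.

tozebugayuthu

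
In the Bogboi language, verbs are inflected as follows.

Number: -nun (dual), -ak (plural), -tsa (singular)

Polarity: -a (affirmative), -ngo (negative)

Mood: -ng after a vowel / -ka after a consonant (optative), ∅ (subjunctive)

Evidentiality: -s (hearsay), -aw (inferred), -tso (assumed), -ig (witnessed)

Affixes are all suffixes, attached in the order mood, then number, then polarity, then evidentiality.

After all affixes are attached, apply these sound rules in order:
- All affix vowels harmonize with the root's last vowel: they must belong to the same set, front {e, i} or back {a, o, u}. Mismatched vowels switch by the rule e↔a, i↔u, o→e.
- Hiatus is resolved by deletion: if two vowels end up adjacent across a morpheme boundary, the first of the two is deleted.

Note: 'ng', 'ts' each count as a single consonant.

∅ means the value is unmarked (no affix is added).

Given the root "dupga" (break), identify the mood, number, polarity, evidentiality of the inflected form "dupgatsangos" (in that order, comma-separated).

Segment: dupga-tsa-ngo-s.
mood: ∅ → subjunctive.
number: -tsa → singular.
polarity: -ngo → negative.
evidentiality: -s → hearsay.

subjunctive, singular, negative, hearsay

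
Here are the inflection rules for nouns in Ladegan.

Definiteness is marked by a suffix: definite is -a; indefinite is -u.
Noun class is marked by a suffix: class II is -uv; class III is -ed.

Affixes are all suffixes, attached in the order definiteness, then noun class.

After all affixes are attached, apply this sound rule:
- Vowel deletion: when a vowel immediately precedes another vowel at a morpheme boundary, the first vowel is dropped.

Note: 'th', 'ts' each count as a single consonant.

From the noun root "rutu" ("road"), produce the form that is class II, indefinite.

rutuv

Attach definiteness indefinite -u → rutuu.
Attach noun class class II -uv → rutuuuv.
Apply vowel deletion: rutuuuv → rutuv.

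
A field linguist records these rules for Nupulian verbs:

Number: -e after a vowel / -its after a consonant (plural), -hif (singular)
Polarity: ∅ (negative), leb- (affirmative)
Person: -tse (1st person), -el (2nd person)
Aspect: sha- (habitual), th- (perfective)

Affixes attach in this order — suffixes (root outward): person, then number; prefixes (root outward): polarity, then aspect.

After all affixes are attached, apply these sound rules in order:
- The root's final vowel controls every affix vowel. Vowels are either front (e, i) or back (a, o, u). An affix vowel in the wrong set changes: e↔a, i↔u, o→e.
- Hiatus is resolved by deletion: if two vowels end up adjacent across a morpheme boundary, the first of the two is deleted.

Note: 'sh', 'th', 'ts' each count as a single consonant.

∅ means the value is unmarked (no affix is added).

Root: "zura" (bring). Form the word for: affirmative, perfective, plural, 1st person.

Attach polarity affirmative leb- → lebzura.
Attach aspect perfective th- → thlebzura.
Attach person 1st person -tse → thlebzuratse.
Attach number plural -e (after vowel 'e') → thlebzuratsee.
Apply vowel harmony: thlebzuratsee → thlabzuratsaa.
Apply vowel deletion: thlabzuratsaa → thlabzuratsa.

thlabzuratsa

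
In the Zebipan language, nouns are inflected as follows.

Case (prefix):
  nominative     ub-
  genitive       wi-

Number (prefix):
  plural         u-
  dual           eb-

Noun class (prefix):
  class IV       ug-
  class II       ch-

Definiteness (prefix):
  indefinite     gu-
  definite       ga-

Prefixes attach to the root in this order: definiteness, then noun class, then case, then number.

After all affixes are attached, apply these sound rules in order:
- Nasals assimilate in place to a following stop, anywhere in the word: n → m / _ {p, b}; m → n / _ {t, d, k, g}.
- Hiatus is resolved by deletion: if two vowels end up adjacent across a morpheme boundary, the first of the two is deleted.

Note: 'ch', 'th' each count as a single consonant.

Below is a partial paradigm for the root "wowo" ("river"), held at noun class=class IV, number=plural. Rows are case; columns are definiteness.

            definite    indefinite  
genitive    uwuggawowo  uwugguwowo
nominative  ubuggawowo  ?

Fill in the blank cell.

Attach definiteness indefinite gu- → guwowo.
Attach noun class class IV ug- → ugguwowo.
Attach case nominative ub- → ubugguwowo.
Attach number plural u- → uubugguwowo.
Nasal assimilation: no change.
Apply vowel deletion: uubugguwowo → ubugguwowo.

ubugguwowo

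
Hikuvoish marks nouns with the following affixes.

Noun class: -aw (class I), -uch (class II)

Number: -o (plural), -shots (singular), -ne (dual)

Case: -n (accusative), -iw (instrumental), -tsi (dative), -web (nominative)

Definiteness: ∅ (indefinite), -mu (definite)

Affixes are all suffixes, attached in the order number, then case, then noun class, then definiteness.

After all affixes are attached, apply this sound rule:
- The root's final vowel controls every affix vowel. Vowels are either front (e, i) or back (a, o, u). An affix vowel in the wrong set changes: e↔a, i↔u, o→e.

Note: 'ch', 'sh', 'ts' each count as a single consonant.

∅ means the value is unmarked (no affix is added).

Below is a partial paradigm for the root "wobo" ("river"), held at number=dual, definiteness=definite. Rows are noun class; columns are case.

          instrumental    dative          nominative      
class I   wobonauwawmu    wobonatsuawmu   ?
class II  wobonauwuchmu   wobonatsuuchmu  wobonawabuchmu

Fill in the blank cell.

wobonawabawmu

Attach number dual -ne → wobone.
Attach case nominative -web → woboneweb.
Attach noun class class I -aw → wobonewebaw.
Attach definiteness definite -mu → wobonewebawmu.
Apply vowel harmony: wobonewebawmu → wobonawabawmu.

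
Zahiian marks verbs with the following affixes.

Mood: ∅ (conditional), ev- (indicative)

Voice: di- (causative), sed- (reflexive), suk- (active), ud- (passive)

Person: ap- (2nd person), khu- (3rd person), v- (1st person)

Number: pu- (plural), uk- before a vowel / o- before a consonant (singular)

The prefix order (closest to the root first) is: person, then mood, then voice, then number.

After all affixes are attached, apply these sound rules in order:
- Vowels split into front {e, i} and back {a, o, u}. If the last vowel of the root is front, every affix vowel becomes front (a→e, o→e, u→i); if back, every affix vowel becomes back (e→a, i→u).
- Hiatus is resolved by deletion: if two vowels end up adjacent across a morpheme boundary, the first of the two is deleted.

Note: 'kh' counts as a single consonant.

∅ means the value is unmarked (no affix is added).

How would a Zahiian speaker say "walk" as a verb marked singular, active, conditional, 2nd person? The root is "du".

Attach person 2nd person ap- → apdu.
mood = conditional: zero marking, form stays apdu.
Attach voice active suk- → sukapdu.
Attach number singular o- (before consonant 's') → osukapdu.
Vowel harmony: no change.
Vowel deletion: no change.

osukapdu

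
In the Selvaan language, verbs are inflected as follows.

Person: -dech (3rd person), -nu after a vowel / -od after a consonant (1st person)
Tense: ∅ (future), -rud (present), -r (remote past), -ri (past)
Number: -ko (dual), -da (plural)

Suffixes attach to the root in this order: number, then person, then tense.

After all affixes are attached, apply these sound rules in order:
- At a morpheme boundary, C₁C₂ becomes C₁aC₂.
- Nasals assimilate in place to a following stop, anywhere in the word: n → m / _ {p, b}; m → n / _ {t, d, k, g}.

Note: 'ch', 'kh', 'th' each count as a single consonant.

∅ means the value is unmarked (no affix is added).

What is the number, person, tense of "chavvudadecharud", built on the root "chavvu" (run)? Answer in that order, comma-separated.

plural, 3rd person, present

Segment: chavvu-da-dech-rud.
number: -da → plural.
person: -dech → 3rd person.
tense: -rud → present.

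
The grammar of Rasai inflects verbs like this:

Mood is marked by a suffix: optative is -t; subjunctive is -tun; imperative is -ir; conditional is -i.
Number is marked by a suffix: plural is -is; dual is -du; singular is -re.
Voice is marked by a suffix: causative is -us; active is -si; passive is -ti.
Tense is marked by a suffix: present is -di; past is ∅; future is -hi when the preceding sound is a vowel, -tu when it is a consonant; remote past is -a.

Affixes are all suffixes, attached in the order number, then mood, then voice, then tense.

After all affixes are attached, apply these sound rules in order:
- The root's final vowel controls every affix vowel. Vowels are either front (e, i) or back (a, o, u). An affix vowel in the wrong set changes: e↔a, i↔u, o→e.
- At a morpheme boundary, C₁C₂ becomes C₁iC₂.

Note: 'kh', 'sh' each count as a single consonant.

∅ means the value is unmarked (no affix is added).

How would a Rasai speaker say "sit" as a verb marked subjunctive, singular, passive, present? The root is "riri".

ririretinitidi

Attach number singular -re → ririre.
Attach mood subjunctive -tun → ririretun.
Attach voice passive -ti → ririretunti.
Attach tense present -di → ririretuntidi.
Apply vowel harmony: ririretuntidi → ririretintidi.
Apply epenthesis: ririretintidi → ririretinitidi.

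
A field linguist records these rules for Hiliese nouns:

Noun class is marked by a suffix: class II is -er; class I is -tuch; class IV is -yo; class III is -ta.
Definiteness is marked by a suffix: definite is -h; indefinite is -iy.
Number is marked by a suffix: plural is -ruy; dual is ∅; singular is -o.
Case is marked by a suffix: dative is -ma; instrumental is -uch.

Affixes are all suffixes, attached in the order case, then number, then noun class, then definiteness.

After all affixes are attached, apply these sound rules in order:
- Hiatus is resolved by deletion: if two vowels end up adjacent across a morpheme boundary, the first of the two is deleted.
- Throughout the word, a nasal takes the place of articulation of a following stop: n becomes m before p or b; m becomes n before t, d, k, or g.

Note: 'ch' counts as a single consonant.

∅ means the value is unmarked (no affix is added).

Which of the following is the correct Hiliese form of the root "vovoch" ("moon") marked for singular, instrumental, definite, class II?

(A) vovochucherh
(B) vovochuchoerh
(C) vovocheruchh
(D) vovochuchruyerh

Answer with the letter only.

Attach case instrumental -uch → vovochuch.
Attach number singular -o → vovochucho.
Attach noun class class II -er → vovochuchoer.
Attach definiteness definite -h → vovochuchoerh.
Apply vowel deletion: vovochuchoerh → vovochucherh.
Nasal assimilation: no change.
So the correct form is vovochucherh, option (A).
(C) vovocheruchh is wrong: it has the affixes in the wrong order.
(D) vovochuchruyerh is wrong: it uses plural instead of singular for number.
(B) vovochuchoerh is wrong: it fails to apply the sound rule(s).

A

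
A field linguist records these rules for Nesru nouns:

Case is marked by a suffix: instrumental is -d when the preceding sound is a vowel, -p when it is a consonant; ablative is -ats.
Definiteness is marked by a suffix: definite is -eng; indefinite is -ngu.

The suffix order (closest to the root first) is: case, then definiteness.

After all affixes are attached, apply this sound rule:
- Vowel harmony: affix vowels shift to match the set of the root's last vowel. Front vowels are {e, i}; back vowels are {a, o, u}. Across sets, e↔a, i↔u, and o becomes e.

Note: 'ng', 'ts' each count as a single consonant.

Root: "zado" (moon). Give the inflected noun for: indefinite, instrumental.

zadodngu

Attach case instrumental -d (after vowel 'o') → zadod.
Attach definiteness indefinite -ngu → zadodngu.
Vowel harmony: no change.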